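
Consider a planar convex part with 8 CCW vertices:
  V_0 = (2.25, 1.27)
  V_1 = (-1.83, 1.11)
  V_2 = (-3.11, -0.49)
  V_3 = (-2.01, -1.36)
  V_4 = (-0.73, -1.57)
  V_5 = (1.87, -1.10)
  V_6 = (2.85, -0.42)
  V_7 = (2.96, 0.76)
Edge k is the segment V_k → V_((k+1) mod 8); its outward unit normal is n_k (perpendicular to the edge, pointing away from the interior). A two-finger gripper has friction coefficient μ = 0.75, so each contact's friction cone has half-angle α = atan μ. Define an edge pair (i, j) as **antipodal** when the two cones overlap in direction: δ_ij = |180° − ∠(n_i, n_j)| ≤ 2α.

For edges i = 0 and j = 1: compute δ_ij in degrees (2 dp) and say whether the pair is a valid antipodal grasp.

δ = 130.91°, invalid

α = atan 0.75 = 36.87°;  2α = 73.74°
edge 0: e_0 = (-4.08, -0.16);  n_0 = (-0.0392, +0.9992)
edge 1: e_1 = (-1.28, -1.60);  n_1 = (-0.7809, +0.6247)
∠(n_0, n_1) = 49.09°
δ = |180° − 49.09°| = 130.91°
130.91° > 2α = 73.74°  →  invalid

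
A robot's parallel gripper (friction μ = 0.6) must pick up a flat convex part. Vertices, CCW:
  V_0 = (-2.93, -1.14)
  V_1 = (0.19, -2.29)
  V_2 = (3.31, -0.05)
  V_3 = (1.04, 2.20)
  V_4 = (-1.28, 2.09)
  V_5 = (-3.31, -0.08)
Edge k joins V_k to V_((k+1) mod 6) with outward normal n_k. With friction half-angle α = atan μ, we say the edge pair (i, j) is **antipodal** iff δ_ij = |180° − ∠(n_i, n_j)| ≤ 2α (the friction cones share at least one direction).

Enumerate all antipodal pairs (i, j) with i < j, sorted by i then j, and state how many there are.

α = atan 0.6 = 30.96°;  2α = 61.93°
n_0 = (-0.3458, -0.9383)
n_1 = (+0.5832, -0.8123)
n_2 = (+0.7040, +0.7102)
n_3 = (-0.0474, +0.9989)
n_4 = (-0.7303, +0.6832)
n_5 = (-0.9413, -0.3375)
  (0,1): δ = 124.09°  ·
  (0,2): δ = 24.51°  ✓
  (0,3): δ = 22.95°  ✓
  (0,4): δ = 67.14°  ·
  (0,5): δ = 129.96°  ·
  (1,2): δ = 80.42°  ·
  (1,3): δ = 32.96°  ✓
  (1,4): δ = 11.23°  ✓
  (1,5): δ = 74.05°  ·
  (2,3): δ = 132.54°  ·
  (2,4): δ = 88.34°  ·
  (2,5): δ = 25.53°  ✓
  (3,4): δ = 135.81°  ·
  (3,5): δ = 72.99°  ·
  (4,5): δ = 117.19°  ·
antipodal pairs: 5

count = 5; pairs: (0,2), (0,3), (1,3), (1,4), (2,5)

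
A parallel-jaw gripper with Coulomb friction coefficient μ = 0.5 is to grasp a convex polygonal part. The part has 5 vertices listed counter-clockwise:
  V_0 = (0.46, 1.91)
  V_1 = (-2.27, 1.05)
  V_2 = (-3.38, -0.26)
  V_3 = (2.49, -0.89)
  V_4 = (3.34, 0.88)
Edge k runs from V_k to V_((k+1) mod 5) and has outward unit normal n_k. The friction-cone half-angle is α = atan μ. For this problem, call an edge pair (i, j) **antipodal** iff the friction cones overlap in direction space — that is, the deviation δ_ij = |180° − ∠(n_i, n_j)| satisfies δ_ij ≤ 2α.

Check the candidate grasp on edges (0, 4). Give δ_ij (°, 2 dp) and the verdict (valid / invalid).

α = atan 0.5 = 26.57°;  2α = 53.13°
edge 0: e_0 = (-2.73, -0.86);  n_0 = (-0.3005, +0.9538)
edge 4: e_4 = (-2.88, +1.03);  n_4 = (+0.3368, +0.9416)
∠(n_0, n_4) = 37.16°
δ = |180° − 37.16°| = 142.84°
142.84° > 2α = 53.13°  →  invalid

δ = 142.84°, invalid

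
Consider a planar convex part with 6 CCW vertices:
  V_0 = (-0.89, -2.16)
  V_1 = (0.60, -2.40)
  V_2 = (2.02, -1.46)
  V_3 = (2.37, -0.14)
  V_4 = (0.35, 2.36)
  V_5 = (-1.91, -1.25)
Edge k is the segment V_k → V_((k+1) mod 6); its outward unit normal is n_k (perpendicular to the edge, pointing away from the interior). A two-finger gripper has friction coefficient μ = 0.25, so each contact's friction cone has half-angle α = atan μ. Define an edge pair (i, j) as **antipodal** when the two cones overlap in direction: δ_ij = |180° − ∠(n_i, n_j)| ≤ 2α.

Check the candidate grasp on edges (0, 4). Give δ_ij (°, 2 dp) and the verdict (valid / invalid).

δ = 67.10°, invalid

α = atan 0.25 = 14.04°;  2α = 28.07°
edge 0: e_0 = (+1.49, -0.24);  n_0 = (-0.1590, -0.9873)
edge 4: e_4 = (-2.26, -3.61);  n_4 = (-0.8476, +0.5306)
∠(n_0, n_4) = 112.90°
δ = |180° − 112.90°| = 67.10°
67.10° > 2α = 28.07°  →  invalid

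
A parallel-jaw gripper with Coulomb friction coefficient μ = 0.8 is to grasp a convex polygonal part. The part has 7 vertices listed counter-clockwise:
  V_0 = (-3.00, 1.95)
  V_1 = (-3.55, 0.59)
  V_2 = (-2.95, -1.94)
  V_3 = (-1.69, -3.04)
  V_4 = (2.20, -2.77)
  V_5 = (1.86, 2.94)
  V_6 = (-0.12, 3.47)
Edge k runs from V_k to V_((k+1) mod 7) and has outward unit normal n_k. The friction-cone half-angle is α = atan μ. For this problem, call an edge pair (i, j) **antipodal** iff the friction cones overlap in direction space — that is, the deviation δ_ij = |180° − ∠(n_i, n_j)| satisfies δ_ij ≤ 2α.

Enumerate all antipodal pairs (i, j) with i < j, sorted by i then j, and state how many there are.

α = atan 0.8 = 38.66°;  2α = 77.32°
n_0 = (-0.9271, +0.3749)
n_1 = (-0.9730, -0.2308)
n_2 = (-0.6577, -0.7533)
n_3 = (+0.0692, -0.9976)
n_4 = (+0.9982, +0.0594)
n_5 = (+0.2586, +0.9660)
n_6 = (-0.4668, +0.8844)
  (0,1): δ = 144.64°  ·
  (0,2): δ = 109.10°  ·
  (0,3): δ = 64.01°  ✓
  (0,4): δ = 25.43°  ✓
  (0,5): δ = 97.03°  ·
  (0,6): δ = 139.84°  ·
  (1,2): δ = 144.46°  ·
  (1,3): δ = 99.37°  ·
  (1,4): δ = 9.93°  ✓
  (1,5): δ = 61.67°  ✓
  (1,6): δ = 104.48°  ·
  (2,3): δ = 134.91°  ·
  (2,4): δ = 45.47°  ✓
  (2,5): δ = 26.14°  ✓
  (2,6): δ = 68.95°  ✓
  (3,4): δ = 90.56°  ·
  (3,5): δ = 18.96°  ✓
  (3,6): δ = 23.85°  ✓
  (4,5): δ = 108.39°  ·
  (4,6): δ = 65.58°  ✓
  (5,6): δ = 137.19°  ·
antipodal pairs: 10

count = 10; pairs: (0,3), (0,4), (1,4), (1,5), (2,4), (2,5), (2,6), (3,5), (3,6), (4,6)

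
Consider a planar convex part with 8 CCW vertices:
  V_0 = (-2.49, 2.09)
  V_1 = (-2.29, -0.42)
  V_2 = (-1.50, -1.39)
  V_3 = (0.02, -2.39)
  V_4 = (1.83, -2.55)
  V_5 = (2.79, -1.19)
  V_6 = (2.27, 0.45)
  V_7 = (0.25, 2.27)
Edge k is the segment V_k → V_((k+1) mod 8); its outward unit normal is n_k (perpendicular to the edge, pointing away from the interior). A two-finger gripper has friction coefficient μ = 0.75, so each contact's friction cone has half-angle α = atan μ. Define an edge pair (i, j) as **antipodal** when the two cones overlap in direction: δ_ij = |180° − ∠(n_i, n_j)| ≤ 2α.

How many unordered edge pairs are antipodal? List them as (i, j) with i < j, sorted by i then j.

count = 13; pairs: (0,4), (0,5), (0,6), (1,5), (1,6), (1,7), (2,5), (2,6), (2,7), (3,5), (3,6), (3,7), (4,7)

α = atan 0.75 = 36.87°;  2α = 73.74°
n_0 = (-0.9968, -0.0794)
n_1 = (-0.7754, -0.6315)
n_2 = (-0.5496, -0.8354)
n_3 = (-0.0881, -0.9961)
n_4 = (+0.8170, -0.5767)
n_5 = (+0.9532, +0.3022)
n_6 = (+0.6694, +0.7429)
n_7 = (-0.0656, +0.9978)
  (0,1): δ = 145.40°  ·
  (0,2): δ = 127.90°  ·
  (0,3): δ = 99.61°  ·
  (0,4): δ = 39.77°  ✓
  (0,5): δ = 13.04°  ✓
  (0,6): δ = 43.43°  ✓
  (0,7): δ = 89.20°  ·
  (1,2): δ = 162.50°  ·
  (1,3): δ = 134.21°  ·
  (1,4): δ = 74.38°  ·
  (1,5): δ = 21.57°  ✓
  (1,6): δ = 8.82°  ✓
  (1,7): δ = 54.60°  ✓
  (2,3): δ = 151.71°  ·
  (2,4): δ = 91.88°  ·
  (2,5): δ = 39.07°  ✓
  (2,6): δ = 8.68°  ✓
  (2,7): δ = 37.10°  ✓
  (3,4): δ = 120.17°  ·
  (3,5): δ = 67.36°  ✓
  (3,6): δ = 36.97°  ✓
  (3,7): δ = 8.81°  ✓
  (4,5): δ = 127.19°  ·
  (4,6): δ = 96.80°  ·
  (4,7): δ = 51.02°  ✓
  (5,6): δ = 149.61°  ·
  (5,7): δ = 103.83°  ·
  (6,7): δ = 134.22°  ·
antipodal pairs: 13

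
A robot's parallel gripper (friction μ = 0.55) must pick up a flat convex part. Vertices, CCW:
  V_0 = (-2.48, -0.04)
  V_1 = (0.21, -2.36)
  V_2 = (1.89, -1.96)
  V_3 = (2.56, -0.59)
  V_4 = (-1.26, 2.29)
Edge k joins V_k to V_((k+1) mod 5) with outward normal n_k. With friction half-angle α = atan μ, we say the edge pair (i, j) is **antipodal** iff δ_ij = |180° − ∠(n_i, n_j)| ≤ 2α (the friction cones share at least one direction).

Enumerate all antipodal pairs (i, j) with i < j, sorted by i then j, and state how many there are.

count = 4; pairs: (0,3), (1,3), (1,4), (2,4)

α = atan 0.55 = 28.81°;  2α = 57.62°
n_0 = (-0.6531, -0.7573)
n_1 = (+0.2316, -0.9728)
n_2 = (+0.8983, -0.4393)
n_3 = (+0.6020, +0.7985)
n_4 = (-0.8859, +0.4639)
  (0,1): δ = 125.83°  ·
  (0,2): δ = 75.28°  ·
  (0,3): δ = 3.76°  ✓
  (0,4): δ = 103.14°  ·
  (1,2): δ = 129.45°  ·
  (1,3): δ = 50.41°  ✓
  (1,4): δ = 48.97°  ✓
  (2,3): δ = 100.95°  ·
  (2,4): δ = 1.58°  ✓
  (3,4): δ = 80.62°  ·
antipodal pairs: 4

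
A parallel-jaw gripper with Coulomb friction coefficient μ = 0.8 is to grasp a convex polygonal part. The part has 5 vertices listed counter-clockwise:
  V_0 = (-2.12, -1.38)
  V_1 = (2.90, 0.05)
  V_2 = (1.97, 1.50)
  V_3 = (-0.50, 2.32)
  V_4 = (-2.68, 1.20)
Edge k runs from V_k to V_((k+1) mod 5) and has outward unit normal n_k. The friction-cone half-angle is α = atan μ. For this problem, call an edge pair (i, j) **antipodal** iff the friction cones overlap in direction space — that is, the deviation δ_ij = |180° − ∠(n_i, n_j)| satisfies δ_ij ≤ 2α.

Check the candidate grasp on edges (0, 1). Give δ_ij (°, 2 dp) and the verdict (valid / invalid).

δ = 73.22°, valid

α = atan 0.8 = 38.66°;  2α = 77.32°
edge 0: e_0 = (+5.02, +1.43);  n_0 = (+0.2740, -0.9617)
edge 1: e_1 = (-0.93, +1.45);  n_1 = (+0.8417, +0.5399)
∠(n_0, n_1) = 106.78°
δ = |180° − 106.78°| = 73.22°
73.22° ≤ 2α = 77.32°  →  valid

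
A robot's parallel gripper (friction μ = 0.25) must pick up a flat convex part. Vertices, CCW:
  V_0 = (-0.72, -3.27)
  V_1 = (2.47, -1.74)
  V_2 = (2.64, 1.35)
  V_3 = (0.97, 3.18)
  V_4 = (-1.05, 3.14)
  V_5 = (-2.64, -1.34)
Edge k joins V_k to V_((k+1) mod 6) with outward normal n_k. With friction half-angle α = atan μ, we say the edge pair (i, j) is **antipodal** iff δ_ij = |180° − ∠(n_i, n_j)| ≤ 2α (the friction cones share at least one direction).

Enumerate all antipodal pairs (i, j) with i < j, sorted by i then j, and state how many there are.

α = atan 0.25 = 14.04°;  2α = 28.07°
n_0 = (+0.4325, -0.9017)
n_1 = (+0.9985, -0.0549)
n_2 = (+0.7387, +0.6741)
n_3 = (-0.0198, +0.9998)
n_4 = (-0.9424, +0.3345)
n_5 = (-0.7089, -0.7053)
  (0,1): δ = 118.77°  ·
  (0,2): δ = 73.24°  ·
  (0,3): δ = 24.49°  ✓
  (0,4): δ = 44.84°  ·
  (0,5): δ = 109.23°  ·
  (1,2): δ = 134.47°  ·
  (1,3): δ = 85.72°  ·
  (1,4): δ = 16.39°  ✓
  (1,5): δ = 48.00°  ·
  (2,3): δ = 131.25°  ·
  (2,4): δ = 61.92°  ·
  (2,5): δ = 2.47°  ✓
  (3,4): δ = 110.67°  ·
  (3,5): δ = 46.28°  ·
  (4,5): δ = 115.61°  ·
antipodal pairs: 3

count = 3; pairs: (0,3), (1,4), (2,5)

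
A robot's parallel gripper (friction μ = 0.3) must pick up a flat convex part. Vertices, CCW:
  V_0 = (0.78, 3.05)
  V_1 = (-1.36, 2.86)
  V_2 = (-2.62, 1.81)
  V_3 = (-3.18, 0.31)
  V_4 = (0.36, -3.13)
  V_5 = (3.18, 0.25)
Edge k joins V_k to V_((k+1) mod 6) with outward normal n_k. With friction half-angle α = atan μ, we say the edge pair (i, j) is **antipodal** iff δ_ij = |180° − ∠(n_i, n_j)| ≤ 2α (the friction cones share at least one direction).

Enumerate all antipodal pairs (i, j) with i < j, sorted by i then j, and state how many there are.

α = atan 0.3 = 16.70°;  2α = 33.40°
n_0 = (-0.0884, +0.9961)
n_1 = (-0.6402, +0.7682)
n_2 = (-0.9368, +0.3498)
n_3 = (-0.6969, -0.7172)
n_4 = (+0.7678, -0.6406)
n_5 = (+0.7593, +0.6508)
  (0,1): δ = 145.27°  ·
  (0,2): δ = 115.55°  ·
  (0,3): δ = 49.25°  ·
  (0,4): δ = 45.09°  ·
  (0,5): δ = 125.53°  ·
  (1,2): δ = 150.28°  ·
  (1,3): δ = 83.98°  ·
  (1,4): δ = 10.36°  ✓
  (1,5): δ = 90.80°  ·
  (2,3): δ = 113.71°  ·
  (2,4): δ = 19.37°  ✓
  (2,5): δ = 61.07°  ·
  (3,4): δ = 85.66°  ·
  (3,5): δ = 5.22°  ✓
  (4,5): δ = 99.56°  ·
antipodal pairs: 3

count = 3; pairs: (1,4), (2,4), (3,5)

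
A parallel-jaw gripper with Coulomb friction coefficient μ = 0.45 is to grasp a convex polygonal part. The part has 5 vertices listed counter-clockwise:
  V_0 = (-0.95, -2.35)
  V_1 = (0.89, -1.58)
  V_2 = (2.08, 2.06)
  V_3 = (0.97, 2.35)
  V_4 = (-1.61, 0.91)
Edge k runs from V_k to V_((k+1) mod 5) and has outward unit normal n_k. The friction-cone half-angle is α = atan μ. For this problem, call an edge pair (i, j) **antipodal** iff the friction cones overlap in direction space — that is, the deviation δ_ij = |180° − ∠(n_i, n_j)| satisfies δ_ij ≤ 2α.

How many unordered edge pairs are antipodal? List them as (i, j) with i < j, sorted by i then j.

count = 4; pairs: (0,2), (0,3), (1,3), (1,4)

α = atan 0.45 = 24.23°;  2α = 48.46°
n_0 = (+0.3860, -0.9225)
n_1 = (+0.9505, -0.3107)
n_2 = (+0.2528, +0.9675)
n_3 = (-0.4874, +0.8732)
n_4 = (-0.9801, -0.1984)
  (0,1): δ = 130.81°  ·
  (0,2): δ = 37.35°  ✓
  (0,3): δ = 6.46°  ✓
  (0,4): δ = 78.74°  ·
  (1,2): δ = 86.54°  ·
  (1,3): δ = 42.73°  ✓
  (1,4): δ = 29.55°  ✓
  (2,3): δ = 136.19°  ·
  (2,4): δ = 63.91°  ·
  (3,4): δ = 107.72°  ·
antipodal pairs: 4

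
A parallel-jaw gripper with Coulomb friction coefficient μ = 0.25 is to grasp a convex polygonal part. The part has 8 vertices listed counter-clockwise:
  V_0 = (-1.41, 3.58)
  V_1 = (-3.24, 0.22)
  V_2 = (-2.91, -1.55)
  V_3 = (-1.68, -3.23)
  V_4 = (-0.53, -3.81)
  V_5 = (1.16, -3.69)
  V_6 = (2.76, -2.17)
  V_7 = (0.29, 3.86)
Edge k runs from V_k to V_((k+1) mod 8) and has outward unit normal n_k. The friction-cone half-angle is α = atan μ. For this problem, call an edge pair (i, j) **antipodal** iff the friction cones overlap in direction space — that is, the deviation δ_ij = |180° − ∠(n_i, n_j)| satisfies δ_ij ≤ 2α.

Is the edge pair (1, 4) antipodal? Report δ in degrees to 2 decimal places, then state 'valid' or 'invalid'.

δ = 96.50°, invalid

α = atan 0.25 = 14.04°;  2α = 28.07°
edge 1: e_1 = (+0.33, -1.77);  n_1 = (-0.9831, -0.1833)
edge 4: e_4 = (+1.69, +0.12);  n_4 = (+0.0708, -0.9975)
∠(n_1, n_4) = 83.50°
δ = |180° − 83.50°| = 96.50°
96.50° > 2α = 28.07°  →  invalid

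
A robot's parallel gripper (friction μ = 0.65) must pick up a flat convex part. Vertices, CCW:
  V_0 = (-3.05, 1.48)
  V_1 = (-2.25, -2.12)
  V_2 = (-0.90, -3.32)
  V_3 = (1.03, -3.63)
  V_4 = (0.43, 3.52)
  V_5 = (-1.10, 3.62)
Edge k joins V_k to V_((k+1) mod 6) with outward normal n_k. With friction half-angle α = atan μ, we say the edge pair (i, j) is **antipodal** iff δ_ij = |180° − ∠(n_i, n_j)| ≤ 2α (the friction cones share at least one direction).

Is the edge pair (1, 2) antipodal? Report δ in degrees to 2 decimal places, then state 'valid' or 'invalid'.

δ = 147.49°, invalid

α = atan 0.65 = 33.02°;  2α = 66.05°
edge 1: e_1 = (+1.35, -1.20);  n_1 = (-0.6644, -0.7474)
edge 2: e_2 = (+1.93, -0.31);  n_2 = (-0.1586, -0.9873)
∠(n_1, n_2) = 32.51°
δ = |180° − 32.51°| = 147.49°
147.49° > 2α = 66.05°  →  invalid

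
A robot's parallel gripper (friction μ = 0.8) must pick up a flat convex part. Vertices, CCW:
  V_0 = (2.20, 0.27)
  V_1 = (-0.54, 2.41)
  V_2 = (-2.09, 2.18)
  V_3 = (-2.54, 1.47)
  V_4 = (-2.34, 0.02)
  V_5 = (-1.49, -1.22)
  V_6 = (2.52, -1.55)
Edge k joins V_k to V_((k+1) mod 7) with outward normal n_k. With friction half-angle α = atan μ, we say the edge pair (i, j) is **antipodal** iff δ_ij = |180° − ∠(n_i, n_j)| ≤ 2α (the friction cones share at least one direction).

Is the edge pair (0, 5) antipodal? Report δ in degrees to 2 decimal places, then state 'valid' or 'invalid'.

α = atan 0.8 = 38.66°;  2α = 77.32°
edge 0: e_0 = (-2.74, +2.14);  n_0 = (+0.6155, +0.7881)
edge 5: e_5 = (+4.01, -0.33);  n_5 = (-0.0820, -0.9966)
∠(n_0, n_5) = 146.71°
δ = |180° − 146.71°| = 33.29°
33.29° ≤ 2α = 77.32°  →  valid

δ = 33.29°, valid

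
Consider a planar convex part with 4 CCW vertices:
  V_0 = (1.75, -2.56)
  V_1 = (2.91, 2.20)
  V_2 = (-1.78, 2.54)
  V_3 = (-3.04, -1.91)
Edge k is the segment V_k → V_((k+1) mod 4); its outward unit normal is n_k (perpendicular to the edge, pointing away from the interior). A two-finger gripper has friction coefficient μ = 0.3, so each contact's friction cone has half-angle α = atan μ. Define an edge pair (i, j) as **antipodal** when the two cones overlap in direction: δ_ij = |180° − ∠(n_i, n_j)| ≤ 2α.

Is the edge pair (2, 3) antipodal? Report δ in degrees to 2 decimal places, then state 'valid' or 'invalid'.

α = atan 0.3 = 16.70°;  2α = 33.40°
edge 2: e_2 = (-1.26, -4.45);  n_2 = (-0.9622, +0.2724)
edge 3: e_3 = (+4.79, -0.65);  n_3 = (-0.1345, -0.9909)
∠(n_2, n_3) = 98.08°
δ = |180° − 98.08°| = 81.92°
81.92° > 2α = 33.40°  →  invalid

δ = 81.92°, invalid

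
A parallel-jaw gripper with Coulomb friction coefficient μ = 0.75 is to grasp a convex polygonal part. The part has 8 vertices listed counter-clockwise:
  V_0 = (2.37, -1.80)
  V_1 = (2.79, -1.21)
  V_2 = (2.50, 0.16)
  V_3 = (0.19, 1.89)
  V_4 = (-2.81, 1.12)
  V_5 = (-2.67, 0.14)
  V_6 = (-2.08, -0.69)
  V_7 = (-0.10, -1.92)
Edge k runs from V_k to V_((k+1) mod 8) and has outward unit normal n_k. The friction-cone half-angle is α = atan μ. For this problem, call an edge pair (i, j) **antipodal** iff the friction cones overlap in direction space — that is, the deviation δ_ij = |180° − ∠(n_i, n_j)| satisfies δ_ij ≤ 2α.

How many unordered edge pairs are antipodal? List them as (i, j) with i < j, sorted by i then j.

count = 13; pairs: (0,3), (0,4), (0,5), (1,4), (1,5), (1,6), (2,4), (2,5), (2,6), (2,7), (3,5), (3,6), (3,7)

α = atan 0.75 = 36.87°;  2α = 73.74°
n_0 = (+0.8147, -0.5799)
n_1 = (+0.9783, +0.2071)
n_2 = (+0.5994, +0.8004)
n_3 = (-0.2486, +0.9686)
n_4 = (-0.9899, -0.1414)
n_5 = (-0.8151, -0.5794)
n_6 = (-0.5277, -0.8494)
n_7 = (+0.0485, -0.9988)
  (0,1): δ = 132.60°  ·
  (0,2): δ = 91.38°  ·
  (0,3): δ = 40.16°  ✓
  (0,4): δ = 43.58°  ✓
  (0,5): δ = 70.85°  ✓
  (0,6): δ = 93.60°  ·
  (0,7): δ = 128.23°  ·
  (1,2): δ = 138.78°  ·
  (1,3): δ = 87.56°  ·
  (1,4): δ = 3.82°  ✓
  (1,5): δ = 23.45°  ✓
  (1,6): δ = 46.20°  ✓
  (1,7): δ = 80.83°  ·
  (2,3): δ = 128.77°  ·
  (2,4): δ = 45.04°  ✓
  (2,5): δ = 17.76°  ✓
  (2,6): δ = 4.98°  ✓
  (2,7): δ = 39.61°  ✓
  (3,4): δ = 96.27°  ·
  (3,5): δ = 68.99°  ✓
  (3,6): δ = 46.24°  ✓
  (3,7): δ = 11.61°  ✓
  (4,5): δ = 152.72°  ·
  (4,6): δ = 129.98°  ·
  (4,7): δ = 95.35°  ·
  (5,6): δ = 157.26°  ·
  (5,7): δ = 122.63°  ·
  (6,7): δ = 145.37°  ·
antipodal pairs: 13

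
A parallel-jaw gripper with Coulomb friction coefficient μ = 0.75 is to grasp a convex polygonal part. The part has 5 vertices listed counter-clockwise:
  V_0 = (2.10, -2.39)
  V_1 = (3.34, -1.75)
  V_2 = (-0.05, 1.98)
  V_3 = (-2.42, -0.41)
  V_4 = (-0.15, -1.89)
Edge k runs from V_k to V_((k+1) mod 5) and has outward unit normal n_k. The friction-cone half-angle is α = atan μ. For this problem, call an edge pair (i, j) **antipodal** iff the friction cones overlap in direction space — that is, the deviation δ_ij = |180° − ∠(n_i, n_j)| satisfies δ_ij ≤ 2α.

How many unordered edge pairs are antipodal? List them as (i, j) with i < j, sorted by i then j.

α = atan 0.75 = 36.87°;  2α = 73.74°
n_0 = (+0.4586, -0.8886)
n_1 = (+0.7400, +0.6726)
n_2 = (-0.7101, +0.7041)
n_3 = (-0.5462, -0.8377)
n_4 = (-0.2169, -0.9762)
  (0,1): δ = 75.03°  ·
  (0,2): δ = 17.94°  ✓
  (0,3): δ = 119.60°  ·
  (0,4): δ = 140.17°  ·
  (1,2): δ = 87.03°  ·
  (1,3): δ = 14.63°  ✓
  (1,4): δ = 35.21°  ✓
  (2,3): δ = 78.34°  ·
  (2,4): δ = 57.77°  ✓
  (3,4): δ = 159.43°  ·
antipodal pairs: 4

count = 4; pairs: (0,2), (1,3), (1,4), (2,4)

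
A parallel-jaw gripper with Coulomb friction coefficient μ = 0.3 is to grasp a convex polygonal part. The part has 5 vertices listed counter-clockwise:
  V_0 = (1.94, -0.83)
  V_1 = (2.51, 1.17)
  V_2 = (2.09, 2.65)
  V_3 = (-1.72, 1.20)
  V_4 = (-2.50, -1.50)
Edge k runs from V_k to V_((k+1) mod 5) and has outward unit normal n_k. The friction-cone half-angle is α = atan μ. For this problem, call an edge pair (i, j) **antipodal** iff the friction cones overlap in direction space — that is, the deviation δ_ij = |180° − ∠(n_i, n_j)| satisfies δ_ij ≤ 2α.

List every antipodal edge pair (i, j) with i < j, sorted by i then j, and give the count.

α = atan 0.3 = 16.70°;  2α = 33.40°
n_0 = (+0.9617, -0.2741)
n_1 = (+0.9620, +0.2730)
n_2 = (-0.3557, +0.9346)
n_3 = (-0.9607, +0.2775)
n_4 = (+0.1492, -0.9888)
  (0,1): δ = 148.25°  ·
  (0,2): δ = 53.26°  ·
  (0,3): δ = 0.21°  ✓
  (0,4): δ = 114.49°  ·
  (1,2): δ = 85.01°  ·
  (1,3): δ = 31.96°  ✓
  (1,4): δ = 82.74°  ·
  (2,3): δ = 126.95°  ·
  (2,4): δ = 12.25°  ✓
  (3,4): δ = 65.31°  ·
antipodal pairs: 3

count = 3; pairs: (0,3), (1,3), (2,4)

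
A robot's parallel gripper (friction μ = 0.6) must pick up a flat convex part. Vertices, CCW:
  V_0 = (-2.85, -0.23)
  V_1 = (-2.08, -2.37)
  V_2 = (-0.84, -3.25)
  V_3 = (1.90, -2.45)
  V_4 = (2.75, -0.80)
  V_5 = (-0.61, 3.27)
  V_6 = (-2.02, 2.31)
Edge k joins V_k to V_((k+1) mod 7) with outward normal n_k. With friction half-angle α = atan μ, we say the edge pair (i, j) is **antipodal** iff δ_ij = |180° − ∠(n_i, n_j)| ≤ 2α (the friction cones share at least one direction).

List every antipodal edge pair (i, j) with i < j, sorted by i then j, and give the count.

count = 8; pairs: (0,3), (0,4), (1,4), (2,5), (2,6), (3,5), (3,6), (4,6)

α = atan 0.6 = 30.96°;  2α = 61.93°
n_0 = (-0.9409, -0.3386)
n_1 = (-0.5787, -0.8155)
n_2 = (+0.2803, -0.9599)
n_3 = (+0.8890, -0.4580)
n_4 = (+0.7712, +0.6366)
n_5 = (-0.5628, +0.8266)
n_6 = (-0.9505, +0.3106)
  (0,1): δ = 145.15°  ·
  (0,2): δ = 93.51°  ·
  (0,3): δ = 47.04°  ✓
  (0,4): δ = 19.75°  ✓
  (0,5): δ = 104.46°  ·
  (0,6): δ = 142.11°  ·
  (1,2): δ = 128.36°  ·
  (1,3): δ = 81.89°  ·
  (1,4): δ = 15.10°  ✓
  (1,5): δ = 69.61°  ·
  (1,6): δ = 107.27°  ·
  (2,3): δ = 133.53°  ·
  (2,4): δ = 66.73°  ·
  (2,5): δ = 17.97°  ✓
  (2,6): δ = 55.63°  ✓
  (3,4): δ = 113.20°  ·
  (3,5): δ = 28.50°  ✓
  (3,6): δ = 9.16°  ✓
  (4,5): δ = 95.29°  ·
  (4,6): δ = 57.64°  ✓
  (5,6): δ = 142.34°  ·
antipodal pairs: 8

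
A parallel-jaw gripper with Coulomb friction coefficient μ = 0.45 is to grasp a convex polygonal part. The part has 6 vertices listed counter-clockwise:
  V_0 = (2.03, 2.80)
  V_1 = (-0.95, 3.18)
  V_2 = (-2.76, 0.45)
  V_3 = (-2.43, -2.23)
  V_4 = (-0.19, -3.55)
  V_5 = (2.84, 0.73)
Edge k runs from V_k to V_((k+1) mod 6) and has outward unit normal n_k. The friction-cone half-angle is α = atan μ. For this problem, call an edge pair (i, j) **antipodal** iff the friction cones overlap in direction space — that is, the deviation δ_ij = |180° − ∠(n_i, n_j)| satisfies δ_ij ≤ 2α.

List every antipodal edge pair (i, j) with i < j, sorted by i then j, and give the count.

α = atan 0.45 = 24.23°;  2α = 48.46°
n_0 = (+0.1265, +0.9920)
n_1 = (-0.8335, +0.5526)
n_2 = (-0.9925, -0.1222)
n_3 = (-0.5077, -0.8615)
n_4 = (+0.8162, -0.5778)
n_5 = (+0.9312, +0.3644)
  (0,1): δ = 116.28°  ·
  (0,2): δ = 75.71°  ·
  (0,3): δ = 23.24°  ✓
  (0,4): δ = 61.97°  ·
  (0,5): δ = 118.64°  ·
  (1,2): δ = 139.44°  ·
  (1,3): δ = 86.97°  ·
  (1,4): δ = 1.75°  ✓
  (1,5): δ = 54.92°  ·
  (2,3): δ = 127.53°  ·
  (2,4): δ = 42.32°  ✓
  (2,5): δ = 14.35°  ✓
  (3,4): δ = 94.79°  ·
  (3,5): δ = 38.12°  ✓
  (4,5): δ = 123.33°  ·
antipodal pairs: 5

count = 5; pairs: (0,3), (1,4), (2,4), (2,5), (3,5)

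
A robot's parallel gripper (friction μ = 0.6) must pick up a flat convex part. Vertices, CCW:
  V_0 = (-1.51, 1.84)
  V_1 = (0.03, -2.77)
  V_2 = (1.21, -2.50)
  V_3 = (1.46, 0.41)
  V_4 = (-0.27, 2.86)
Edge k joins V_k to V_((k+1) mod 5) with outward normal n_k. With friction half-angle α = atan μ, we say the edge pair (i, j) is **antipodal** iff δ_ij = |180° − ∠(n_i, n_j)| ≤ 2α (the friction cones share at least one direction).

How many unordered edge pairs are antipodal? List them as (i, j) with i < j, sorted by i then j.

α = atan 0.6 = 30.96°;  2α = 61.93°
n_0 = (-0.9485, -0.3168)
n_1 = (+0.2230, -0.9748)
n_2 = (+0.9963, -0.0856)
n_3 = (+0.8169, +0.5768)
n_4 = (-0.6353, +0.7723)
  (0,1): δ = 95.58°  ·
  (0,2): δ = 23.38°  ✓
  (0,3): δ = 16.75°  ✓
  (0,4): δ = 110.97°  ·
  (1,2): δ = 107.80°  ·
  (1,3): δ = 67.66°  ·
  (1,4): δ = 26.55°  ✓
  (2,3): δ = 139.86°  ·
  (2,4): δ = 45.65°  ✓
  (3,4): δ = 85.79°  ·
antipodal pairs: 4

count = 4; pairs: (0,2), (0,3), (1,4), (2,4)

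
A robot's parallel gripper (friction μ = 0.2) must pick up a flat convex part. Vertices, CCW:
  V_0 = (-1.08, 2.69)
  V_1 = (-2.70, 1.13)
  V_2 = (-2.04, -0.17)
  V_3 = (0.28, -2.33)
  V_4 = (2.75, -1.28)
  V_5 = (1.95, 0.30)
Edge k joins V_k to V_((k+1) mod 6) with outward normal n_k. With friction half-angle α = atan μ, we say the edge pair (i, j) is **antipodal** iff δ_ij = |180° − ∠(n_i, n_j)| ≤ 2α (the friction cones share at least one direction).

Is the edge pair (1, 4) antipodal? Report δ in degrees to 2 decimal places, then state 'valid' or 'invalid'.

δ = 0.06°, valid

α = atan 0.2 = 11.31°;  2α = 22.62°
edge 1: e_1 = (+0.66, -1.30);  n_1 = (-0.8917, -0.4527)
edge 4: e_4 = (-0.80, +1.58);  n_4 = (+0.8922, +0.4517)
∠(n_1, n_4) = 179.94°
δ = |180° − 179.94°| = 0.06°
0.06° ≤ 2α = 22.62°  →  valid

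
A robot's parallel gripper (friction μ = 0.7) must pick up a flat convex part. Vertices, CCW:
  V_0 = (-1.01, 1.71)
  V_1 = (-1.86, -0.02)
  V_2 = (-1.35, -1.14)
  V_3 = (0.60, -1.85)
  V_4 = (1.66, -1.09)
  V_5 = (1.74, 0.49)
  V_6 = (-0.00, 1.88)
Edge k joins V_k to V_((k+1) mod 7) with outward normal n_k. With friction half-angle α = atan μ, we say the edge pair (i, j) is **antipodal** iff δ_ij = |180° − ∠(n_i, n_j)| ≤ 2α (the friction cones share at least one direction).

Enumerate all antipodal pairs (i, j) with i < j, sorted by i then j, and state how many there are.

α = atan 0.7 = 34.99°;  2α = 69.98°
n_0 = (-0.8975, +0.4410)
n_1 = (-0.9101, -0.4144)
n_2 = (-0.3421, -0.9397)
n_3 = (+0.5827, -0.8127)
n_4 = (+0.9987, -0.0506)
n_5 = (+0.6241, +0.7813)
n_6 = (-0.1660, +0.9861)
  (0,1): δ = 129.35°  ·
  (0,2): δ = 83.84°  ·
  (0,3): δ = 28.19°  ✓
  (0,4): δ = 23.27°  ✓
  (0,5): δ = 77.55°  ·
  (0,6): δ = 125.72°  ·
  (1,2): δ = 134.49°  ·
  (1,3): δ = 78.84°  ·
  (1,4): δ = 27.38°  ✓
  (1,5): δ = 26.90°  ✓
  (1,6): δ = 75.07°  ·
  (2,3): δ = 124.35°  ·
  (2,4): δ = 72.89°  ·
  (2,5): δ = 18.61°  ✓
  (2,6): δ = 29.56°  ✓
  (3,4): δ = 128.54°  ·
  (3,5): δ = 74.26°  ·
  (3,6): δ = 26.09°  ✓
  (4,5): δ = 125.72°  ·
  (4,6): δ = 77.55°  ·
  (5,6): δ = 131.83°  ·
antipodal pairs: 7

count = 7; pairs: (0,3), (0,4), (1,4), (1,5), (2,5), (2,6), (3,6)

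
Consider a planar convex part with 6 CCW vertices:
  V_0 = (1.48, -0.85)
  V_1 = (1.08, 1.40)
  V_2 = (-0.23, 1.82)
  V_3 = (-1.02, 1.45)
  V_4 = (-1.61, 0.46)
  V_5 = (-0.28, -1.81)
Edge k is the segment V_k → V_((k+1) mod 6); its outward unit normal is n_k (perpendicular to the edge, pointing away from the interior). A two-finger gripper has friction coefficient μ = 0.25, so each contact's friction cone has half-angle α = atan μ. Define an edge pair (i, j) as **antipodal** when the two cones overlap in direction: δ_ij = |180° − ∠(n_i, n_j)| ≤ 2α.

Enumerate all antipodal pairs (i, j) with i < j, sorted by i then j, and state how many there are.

count = 2; pairs: (0,4), (2,5)

α = atan 0.25 = 14.04°;  2α = 28.07°
n_0 = (+0.9846, +0.1750)
n_1 = (+0.3053, +0.9523)
n_2 = (-0.4241, +0.9056)
n_3 = (-0.8590, +0.5119)
n_4 = (-0.8628, -0.5055)
n_5 = (+0.4789, -0.8779)
  (0,1): δ = 117.86°  ·
  (0,2): δ = 74.98°  ·
  (0,3): δ = 40.87°  ·
  (0,4): δ = 20.29°  ✓
  (0,5): δ = 108.53°  ·
  (1,2): δ = 137.13°  ·
  (1,3): δ = 103.02°  ·
  (1,4): δ = 41.86°  ·
  (1,5): δ = 46.39°  ·
  (2,3): δ = 145.89°  ·
  (2,4): δ = 84.73°  ·
  (2,5): δ = 3.51°  ✓
  (3,4): δ = 118.84°  ·
  (3,5): δ = 30.60°  ·
  (4,5): δ = 91.76°  ·
antipodal pairs: 2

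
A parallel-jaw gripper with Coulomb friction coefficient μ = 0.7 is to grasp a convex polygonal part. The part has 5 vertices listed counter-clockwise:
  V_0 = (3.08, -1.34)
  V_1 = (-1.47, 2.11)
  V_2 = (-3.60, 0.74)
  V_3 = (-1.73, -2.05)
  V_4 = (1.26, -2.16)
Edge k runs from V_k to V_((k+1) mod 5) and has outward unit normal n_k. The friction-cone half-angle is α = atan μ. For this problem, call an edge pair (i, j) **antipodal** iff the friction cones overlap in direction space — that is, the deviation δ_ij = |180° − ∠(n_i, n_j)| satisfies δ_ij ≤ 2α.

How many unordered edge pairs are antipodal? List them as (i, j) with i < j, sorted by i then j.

count = 5; pairs: (0,2), (0,3), (0,4), (1,3), (1,4)

α = atan 0.7 = 34.99°;  2α = 69.98°
n_0 = (+0.6042, +0.7968)
n_1 = (-0.5410, +0.8411)
n_2 = (-0.8307, -0.5568)
n_3 = (-0.0368, -0.9993)
n_4 = (+0.4108, -0.9117)
  (0,1): δ = 110.08°  ·
  (0,2): δ = 19.00°  ✓
  (0,3): δ = 35.06°  ✓
  (0,4): δ = 61.42°  ✓
  (1,2): δ = 88.92°  ·
  (1,3): δ = 34.86°  ✓
  (1,4): δ = 8.49°  ✓
  (2,3): δ = 125.94°  ·
  (2,4): δ = 99.58°  ·
  (3,4): δ = 153.64°  ·
antipodal pairs: 5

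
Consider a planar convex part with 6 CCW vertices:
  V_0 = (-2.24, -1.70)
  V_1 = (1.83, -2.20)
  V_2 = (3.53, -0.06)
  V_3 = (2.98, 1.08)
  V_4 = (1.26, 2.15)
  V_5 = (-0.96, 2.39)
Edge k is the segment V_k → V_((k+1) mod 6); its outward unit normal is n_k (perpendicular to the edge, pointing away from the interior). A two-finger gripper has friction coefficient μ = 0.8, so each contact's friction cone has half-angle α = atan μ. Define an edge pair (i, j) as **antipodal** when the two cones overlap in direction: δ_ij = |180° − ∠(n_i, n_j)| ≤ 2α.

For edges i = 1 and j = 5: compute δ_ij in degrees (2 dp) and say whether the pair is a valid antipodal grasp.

δ = 21.09°, valid

α = atan 0.8 = 38.66°;  2α = 77.32°
edge 1: e_1 = (+1.70, +2.14);  n_1 = (+0.7830, -0.6220)
edge 5: e_5 = (-1.28, -4.09);  n_5 = (-0.9544, +0.2987)
∠(n_1, n_5) = 158.91°
δ = |180° − 158.91°| = 21.09°
21.09° ≤ 2α = 77.32°  →  valid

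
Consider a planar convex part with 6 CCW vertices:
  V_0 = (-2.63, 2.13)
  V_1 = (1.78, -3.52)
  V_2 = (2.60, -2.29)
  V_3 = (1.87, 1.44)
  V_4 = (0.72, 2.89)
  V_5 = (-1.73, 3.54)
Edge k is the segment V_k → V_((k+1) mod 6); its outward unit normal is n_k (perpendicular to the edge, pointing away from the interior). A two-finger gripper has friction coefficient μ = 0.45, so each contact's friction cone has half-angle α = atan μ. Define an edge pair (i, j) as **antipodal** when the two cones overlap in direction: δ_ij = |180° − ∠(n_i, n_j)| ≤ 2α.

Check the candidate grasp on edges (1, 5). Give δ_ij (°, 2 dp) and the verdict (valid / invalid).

δ = 1.14°, valid

α = atan 0.45 = 24.23°;  2α = 48.46°
edge 1: e_1 = (+0.82, +1.23);  n_1 = (+0.8321, -0.5547)
edge 5: e_5 = (-0.90, -1.41);  n_5 = (-0.8429, +0.5380)
∠(n_1, n_5) = 178.86°
δ = |180° − 178.86°| = 1.14°
1.14° ≤ 2α = 48.46°  →  valid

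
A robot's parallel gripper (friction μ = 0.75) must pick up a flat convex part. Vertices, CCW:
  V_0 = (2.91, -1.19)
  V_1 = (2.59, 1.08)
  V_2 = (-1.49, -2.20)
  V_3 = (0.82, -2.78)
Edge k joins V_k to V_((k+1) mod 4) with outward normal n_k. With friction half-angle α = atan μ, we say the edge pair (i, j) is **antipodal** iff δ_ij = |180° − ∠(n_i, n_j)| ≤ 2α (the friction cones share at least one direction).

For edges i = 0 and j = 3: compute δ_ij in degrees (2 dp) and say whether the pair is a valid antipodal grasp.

δ = 119.24°, invalid

α = atan 0.75 = 36.87°;  2α = 73.74°
edge 0: e_0 = (-0.32, +2.27);  n_0 = (+0.9902, +0.1396)
edge 3: e_3 = (+2.09, +1.59);  n_3 = (+0.6055, -0.7959)
∠(n_0, n_3) = 60.76°
δ = |180° − 60.76°| = 119.24°
119.24° > 2α = 73.74°  →  invalid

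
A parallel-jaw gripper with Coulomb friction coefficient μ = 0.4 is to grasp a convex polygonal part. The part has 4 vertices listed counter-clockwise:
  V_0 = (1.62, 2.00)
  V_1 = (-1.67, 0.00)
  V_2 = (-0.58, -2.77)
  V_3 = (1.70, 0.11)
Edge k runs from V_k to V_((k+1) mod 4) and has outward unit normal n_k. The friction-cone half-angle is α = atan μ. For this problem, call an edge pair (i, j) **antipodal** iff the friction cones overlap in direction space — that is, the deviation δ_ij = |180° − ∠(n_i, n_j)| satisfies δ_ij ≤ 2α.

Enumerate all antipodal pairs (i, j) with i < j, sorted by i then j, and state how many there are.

count = 2; pairs: (0,2), (1,3)

α = atan 0.4 = 21.80°;  2α = 43.60°
n_0 = (-0.5195, +0.8545)
n_1 = (-0.9305, -0.3662)
n_2 = (+0.7840, -0.6207)
n_3 = (+0.9991, +0.0423)
  (0,1): δ = 99.82°  ·
  (0,2): δ = 20.34°  ✓
  (0,3): δ = 61.13°  ·
  (1,2): δ = 59.85°  ·
  (1,3): δ = 19.06°  ✓
  (2,3): δ = 139.21°  ·
antipodal pairs: 2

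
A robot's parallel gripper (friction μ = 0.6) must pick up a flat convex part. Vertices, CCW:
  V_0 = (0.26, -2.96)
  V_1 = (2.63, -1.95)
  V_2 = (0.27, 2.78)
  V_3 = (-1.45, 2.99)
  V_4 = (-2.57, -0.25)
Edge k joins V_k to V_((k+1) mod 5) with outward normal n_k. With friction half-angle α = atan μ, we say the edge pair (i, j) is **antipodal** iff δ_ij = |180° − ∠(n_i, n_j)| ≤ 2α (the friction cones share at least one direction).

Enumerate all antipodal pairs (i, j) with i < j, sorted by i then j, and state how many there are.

count = 5; pairs: (0,2), (0,3), (1,3), (1,4), (2,4)

α = atan 0.6 = 30.96°;  2α = 61.93°
n_0 = (+0.3920, -0.9199)
n_1 = (+0.8948, +0.4465)
n_2 = (+0.1212, +0.9926)
n_3 = (-0.9451, +0.3267)
n_4 = (-0.6916, -0.7223)
  (0,1): δ = 86.57°  ·
  (0,2): δ = 30.04°  ✓
  (0,3): δ = 47.85°  ✓
  (0,4): δ = 113.16°  ·
  (1,2): δ = 123.48°  ·
  (1,3): δ = 45.59°  ✓
  (1,4): δ = 19.72°  ✓
  (2,3): δ = 102.11°  ·
  (2,4): δ = 36.80°  ✓
  (3,4): δ = 114.69°  ·
antipodal pairs: 5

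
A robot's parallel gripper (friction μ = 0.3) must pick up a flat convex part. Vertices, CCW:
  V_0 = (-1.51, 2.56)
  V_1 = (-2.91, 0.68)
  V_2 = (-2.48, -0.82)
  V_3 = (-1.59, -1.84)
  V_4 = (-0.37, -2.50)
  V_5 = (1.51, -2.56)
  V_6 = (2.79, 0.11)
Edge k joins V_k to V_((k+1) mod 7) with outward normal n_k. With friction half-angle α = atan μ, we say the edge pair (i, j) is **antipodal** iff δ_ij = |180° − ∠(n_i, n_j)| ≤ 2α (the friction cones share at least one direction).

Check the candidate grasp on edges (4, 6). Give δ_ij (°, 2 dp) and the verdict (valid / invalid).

α = atan 0.3 = 16.70°;  2α = 33.40°
edge 4: e_4 = (+1.88, -0.06);  n_4 = (-0.0319, -0.9995)
edge 6: e_6 = (-4.30, +2.45);  n_6 = (+0.4951, +0.8689)
∠(n_4, n_6) = 152.15°
δ = |180° − 152.15°| = 27.85°
27.85° ≤ 2α = 33.40°  →  valid

δ = 27.85°, valid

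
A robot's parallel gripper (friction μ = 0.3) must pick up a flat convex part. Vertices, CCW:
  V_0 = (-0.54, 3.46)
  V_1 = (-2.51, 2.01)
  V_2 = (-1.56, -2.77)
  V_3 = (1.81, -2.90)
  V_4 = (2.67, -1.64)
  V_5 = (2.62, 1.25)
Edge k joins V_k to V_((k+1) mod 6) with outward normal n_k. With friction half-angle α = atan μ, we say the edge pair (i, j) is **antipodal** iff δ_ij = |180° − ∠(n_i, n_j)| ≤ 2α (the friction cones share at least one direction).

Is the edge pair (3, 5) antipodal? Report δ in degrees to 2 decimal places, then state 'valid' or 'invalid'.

α = atan 0.3 = 16.70°;  2α = 33.40°
edge 3: e_3 = (+0.86, +1.26);  n_3 = (+0.8259, -0.5637)
edge 5: e_5 = (-3.16, +2.21);  n_5 = (+0.5731, +0.8195)
∠(n_3, n_5) = 89.35°
δ = |180° − 89.35°| = 90.65°
90.65° > 2α = 33.40°  →  invalid

δ = 90.65°, invalid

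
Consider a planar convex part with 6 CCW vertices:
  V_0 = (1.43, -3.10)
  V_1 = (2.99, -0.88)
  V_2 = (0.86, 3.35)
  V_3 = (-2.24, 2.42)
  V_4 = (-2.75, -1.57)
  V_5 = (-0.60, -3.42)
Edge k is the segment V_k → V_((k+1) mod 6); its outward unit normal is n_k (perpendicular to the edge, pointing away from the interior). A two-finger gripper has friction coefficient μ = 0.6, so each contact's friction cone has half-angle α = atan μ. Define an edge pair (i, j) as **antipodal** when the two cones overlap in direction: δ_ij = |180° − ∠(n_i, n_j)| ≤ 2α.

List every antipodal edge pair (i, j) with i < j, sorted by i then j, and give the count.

count = 6; pairs: (0,2), (0,3), (1,3), (1,4), (2,4), (2,5)

α = atan 0.6 = 30.96°;  2α = 61.93°
n_0 = (+0.8182, -0.5749)
n_1 = (+0.8932, +0.4497)
n_2 = (-0.2873, +0.9578)
n_3 = (-0.9919, +0.1268)
n_4 = (-0.6522, -0.7580)
n_5 = (+0.1557, -0.9878)
  (0,1): δ = 118.18°  ·
  (0,2): δ = 38.20°  ✓
  (0,3): δ = 27.81°  ✓
  (0,4): δ = 84.38°  ·
  (0,5): δ = 134.05°  ·
  (1,2): δ = 100.03°  ·
  (1,3): δ = 34.01°  ✓
  (1,4): δ = 22.56°  ✓
  (1,5): δ = 72.23°  ·
  (2,3): δ = 113.98°  ·
  (2,4): δ = 57.41°  ✓
  (2,5): δ = 7.74°  ✓
  (3,4): δ = 123.43°  ·
  (3,5): δ = 73.76°  ·
  (4,5): δ = 130.33°  ·
antipodal pairs: 6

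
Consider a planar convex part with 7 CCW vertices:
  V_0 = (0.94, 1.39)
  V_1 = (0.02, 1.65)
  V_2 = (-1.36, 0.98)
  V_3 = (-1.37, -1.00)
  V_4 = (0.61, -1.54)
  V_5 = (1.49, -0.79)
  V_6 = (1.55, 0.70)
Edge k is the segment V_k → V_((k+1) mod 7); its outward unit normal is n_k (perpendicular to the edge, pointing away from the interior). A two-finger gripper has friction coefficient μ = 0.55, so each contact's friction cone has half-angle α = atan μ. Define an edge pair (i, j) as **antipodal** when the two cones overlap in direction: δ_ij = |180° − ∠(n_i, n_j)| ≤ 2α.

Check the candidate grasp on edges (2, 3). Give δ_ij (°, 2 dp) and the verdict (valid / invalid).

δ = 104.97°, invalid

α = atan 0.55 = 28.81°;  2α = 57.62°
edge 2: e_2 = (-0.01, -1.98);  n_2 = (-1.0000, +0.0051)
edge 3: e_3 = (+1.98, -0.54);  n_3 = (-0.2631, -0.9648)
∠(n_2, n_3) = 75.03°
δ = |180° − 75.03°| = 104.97°
104.97° > 2α = 57.62°  →  invalid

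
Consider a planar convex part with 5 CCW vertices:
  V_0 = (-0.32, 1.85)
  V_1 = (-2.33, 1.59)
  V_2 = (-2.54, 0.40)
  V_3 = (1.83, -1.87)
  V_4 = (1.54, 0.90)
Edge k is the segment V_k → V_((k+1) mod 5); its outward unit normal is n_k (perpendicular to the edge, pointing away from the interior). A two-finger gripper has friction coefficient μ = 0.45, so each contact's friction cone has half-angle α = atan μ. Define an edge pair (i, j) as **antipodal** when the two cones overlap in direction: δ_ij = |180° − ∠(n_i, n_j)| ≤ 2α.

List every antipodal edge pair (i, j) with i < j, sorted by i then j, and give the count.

α = atan 0.45 = 24.23°;  2α = 48.46°
n_0 = (-0.1283, +0.9917)
n_1 = (-0.9848, +0.1738)
n_2 = (-0.4610, -0.8874)
n_3 = (+0.9946, +0.1041)
n_4 = (+0.4549, +0.8906)
  (0,1): δ = 107.38°  ·
  (0,2): δ = 34.82°  ✓
  (0,3): δ = 88.61°  ·
  (0,4): δ = 145.57°  ·
  (1,2): δ = 107.44°  ·
  (1,3): δ = 15.98°  ✓
  (1,4): δ = 72.95°  ·
  (2,3): δ = 56.57°  ·
  (2,4): δ = 0.39°  ✓
  (3,4): δ = 123.03°  ·
antipodal pairs: 3

count = 3; pairs: (0,2), (1,3), (2,4)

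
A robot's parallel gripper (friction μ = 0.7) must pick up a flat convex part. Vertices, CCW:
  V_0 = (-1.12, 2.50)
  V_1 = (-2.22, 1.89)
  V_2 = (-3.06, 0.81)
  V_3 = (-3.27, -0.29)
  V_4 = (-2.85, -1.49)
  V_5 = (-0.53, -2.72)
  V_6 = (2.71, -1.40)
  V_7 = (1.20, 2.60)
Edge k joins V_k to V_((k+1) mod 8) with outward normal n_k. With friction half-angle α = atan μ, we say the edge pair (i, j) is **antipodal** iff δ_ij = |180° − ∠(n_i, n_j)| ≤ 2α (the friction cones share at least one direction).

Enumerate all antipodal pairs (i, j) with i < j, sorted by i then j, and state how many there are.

count = 10; pairs: (0,4), (0,5), (1,5), (1,6), (2,5), (2,6), (3,6), (4,6), (4,7), (5,7)

α = atan 0.7 = 34.99°;  2α = 69.98°
n_0 = (-0.4850, +0.8745)
n_1 = (-0.7894, +0.6139)
n_2 = (-0.9823, +0.1875)
n_3 = (-0.9439, -0.3304)
n_4 = (-0.4684, -0.8835)
n_5 = (+0.3773, -0.9261)
n_6 = (+0.9356, +0.3532)
n_7 = (-0.0431, +0.9991)
  (0,1): δ = 156.89°  ·
  (0,2): δ = 129.82°  ·
  (0,3): δ = 99.72°  ·
  (0,4): δ = 56.94°  ✓
  (0,5): δ = 6.84°  ✓
  (0,6): δ = 81.67°  ·
  (0,7): δ = 153.46°  ·
  (1,2): δ = 152.93°  ·
  (1,3): δ = 122.83°  ·
  (1,4): δ = 80.06°  ·
  (1,5): δ = 29.96°  ✓
  (1,6): δ = 58.56°  ✓
  (1,7): δ = 130.34°  ·
  (2,3): δ = 149.90°  ·
  (2,4): δ = 107.12°  ·
  (2,5): δ = 57.03°  ✓
  (2,6): δ = 31.49°  ✓
  (2,7): δ = 103.28°  ·
  (3,4): δ = 137.22°  ·
  (3,5): δ = 87.12°  ·
  (3,6): δ = 1.39°  ✓
  (3,7): δ = 73.18°  ·
  (4,5): δ = 129.90°  ·
  (4,6): δ = 41.39°  ✓
  (4,7): δ = 30.40°  ✓
  (5,6): δ = 91.48°  ·
  (5,7): δ = 19.70°  ✓
  (6,7): δ = 108.21°  ·
antipodal pairs: 10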